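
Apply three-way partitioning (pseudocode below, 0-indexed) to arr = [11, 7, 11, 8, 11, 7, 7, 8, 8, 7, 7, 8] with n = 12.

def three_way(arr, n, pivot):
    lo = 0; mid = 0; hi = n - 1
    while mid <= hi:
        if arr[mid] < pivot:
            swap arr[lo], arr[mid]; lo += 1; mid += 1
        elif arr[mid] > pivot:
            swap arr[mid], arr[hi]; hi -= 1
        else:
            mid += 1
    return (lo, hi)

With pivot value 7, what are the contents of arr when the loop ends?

[7, 7, 7, 7, 7, 11, 8, 8, 8, 11, 8, 11]

lo=0 mid=0 hi=11
11>7: swap(0,11), hi=10 ⇒ [8, 7, 11, 8, 11, 7, 7, 8, 8, 7, 7, 11]
8>7: swap(0,10), hi=9 ⇒ [7, 7, 11, 8, 11, 7, 7, 8, 8, 7, 8, 11]
7=7: mid=1
7=7: mid=2
11>7: swap(2,9), hi=8 ⇒ [7, 7, 7, 8, 11, 7, 7, 8, 8, 11, 8, 11]
7=7: mid=3
8>7: swap(3,8), hi=7 ⇒ [7, 7, 7, 8, 11, 7, 7, 8, 8, 11, 8, 11]
8>7: swap(3,7), hi=6 ⇒ [7, 7, 7, 8, 11, 7, 7, 8, 8, 11, 8, 11]
8>7: swap(3,6), hi=5 ⇒ [7, 7, 7, 7, 11, 7, 8, 8, 8, 11, 8, 11]
7=7: mid=4
11>7: swap(4,5), hi=4 ⇒ [7, 7, 7, 7, 7, 11, 8, 8, 8, 11, 8, 11]
7=7: mid=5
done. lo=0 hi=4; arr=[7, 7, 7, 7, 7, 11, 8, 8, 8, 11, 8, 11]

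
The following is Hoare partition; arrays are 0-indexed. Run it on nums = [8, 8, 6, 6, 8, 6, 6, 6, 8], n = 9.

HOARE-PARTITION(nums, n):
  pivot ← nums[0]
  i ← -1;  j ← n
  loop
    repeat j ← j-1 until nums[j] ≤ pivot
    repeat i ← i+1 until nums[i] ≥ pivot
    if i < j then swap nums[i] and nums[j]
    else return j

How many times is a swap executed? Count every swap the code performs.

pivot = nums[0] = 8; i = -1, j = 9
j→8 (nums[8]=8≤8), i→0 (nums[0]=8≥8); i<j, swap → [8, 8, 6, 6, 8, 6, 6, 6, 8]
j→7 (nums[7]=6≤8), i→1 (nums[1]=8≥8); i<j, swap → [8, 6, 6, 6, 8, 6, 6, 8, 8]
j→6 (nums[6]=6≤8), i→4 (nums[4]=8≥8); i<j, swap → [8, 6, 6, 6, 6, 6, 8, 8, 8]
j→5, i→6; i≥j, return j=5. nums = [8, 6, 6, 6, 6, 6, 8, 8, 8]

3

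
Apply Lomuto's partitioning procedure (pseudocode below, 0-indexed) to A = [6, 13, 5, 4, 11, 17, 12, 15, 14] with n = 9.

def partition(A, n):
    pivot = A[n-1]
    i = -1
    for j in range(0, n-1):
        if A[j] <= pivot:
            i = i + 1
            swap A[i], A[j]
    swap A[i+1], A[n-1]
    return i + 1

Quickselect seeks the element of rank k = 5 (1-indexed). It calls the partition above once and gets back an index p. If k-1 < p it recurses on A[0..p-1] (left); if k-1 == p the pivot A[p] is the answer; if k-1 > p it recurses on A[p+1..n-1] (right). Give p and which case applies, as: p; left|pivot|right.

6; left

pivot = A[8] = 14; i = -1
j=0: A[0]=6 ≤ 14 → i=0, swap A[0],A[0] (no change) → [6, 13, 5, 4, 11, 17, 12, 15, 14]
j=1: A[1]=13 ≤ 14 → i=1, swap A[1],A[1] (no change) → [6, 13, 5, 4, 11, 17, 12, 15, 14]
j=2: A[2]=5 ≤ 14 → i=2, swap A[2],A[2] (no change) → [6, 13, 5, 4, 11, 17, 12, 15, 14]
j=3: A[3]=4 ≤ 14 → i=3, swap A[3],A[3] (no change) → [6, 13, 5, 4, 11, 17, 12, 15, 14]
j=4: A[4]=11 ≤ 14 → i=4, swap A[4],A[4] (no change) → [6, 13, 5, 4, 11, 17, 12, 15, 14]
j=5: A[5]=17 > 14 → no swap
j=6: A[6]=12 ≤ 14 → i=5, swap A[5],A[6] → [6, 13, 5, 4, 11, 12, 17, 15, 14]
j=7: A[7]=15 > 14 → no swap
final swap A[6],A[8] → [6, 13, 5, 4, 11, 12, 14, 15, 17]; return 6
p = 6; k-1 = 4 < 6 ⇒ left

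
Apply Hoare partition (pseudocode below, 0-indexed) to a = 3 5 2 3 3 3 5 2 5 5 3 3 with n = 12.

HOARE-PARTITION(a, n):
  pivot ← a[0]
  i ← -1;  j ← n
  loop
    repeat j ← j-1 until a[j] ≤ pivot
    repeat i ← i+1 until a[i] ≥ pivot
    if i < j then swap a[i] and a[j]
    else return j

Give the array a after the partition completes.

3 3 2 2 3 3 5 3 5 5 5 3

pivot = a[0] = 3; i = -1, j = 12
j→11 (a[11]=3≤3), i→0 (a[0]=3≥3); i<j, swap → 3 5 2 3 3 3 5 2 5 5 3 3
j→10 (a[10]=3≤3), i→1 (a[1]=5≥3); i<j, swap → 3 3 2 3 3 3 5 2 5 5 5 3
j→7 (a[7]=2≤3), i→3 (a[3]=3≥3); i<j, swap → 3 3 2 2 3 3 5 3 5 5 5 3
j→5 (a[5]=3≤3), i→4 (a[4]=3≥3); i<j, swap → 3 3 2 2 3 3 5 3 5 5 5 3
j→4, i→5; i≥j, return j=4. a = 3 3 2 2 3 3 5 3 5 5 5 3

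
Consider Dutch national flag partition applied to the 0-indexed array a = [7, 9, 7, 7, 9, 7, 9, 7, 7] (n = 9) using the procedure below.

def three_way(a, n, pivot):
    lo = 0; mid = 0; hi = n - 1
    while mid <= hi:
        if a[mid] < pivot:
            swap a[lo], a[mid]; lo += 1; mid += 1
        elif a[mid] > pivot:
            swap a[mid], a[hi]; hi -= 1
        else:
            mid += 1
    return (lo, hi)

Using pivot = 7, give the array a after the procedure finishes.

lo=0 mid=0 hi=8
7=7: mid=1
9>7: swap(1,8), hi=7 ⇒ [7, 7, 7, 7, 9, 7, 9, 7, 9]
7=7: mid=2
7=7: mid=3
7=7: mid=4
9>7: swap(4,7), hi=6 ⇒ [7, 7, 7, 7, 7, 7, 9, 9, 9]
7=7: mid=5
7=7: mid=6
9>7: swap(6,6), hi=5 ⇒ [7, 7, 7, 7, 7, 7, 9, 9, 9]
done. lo=0 hi=5; a=[7, 7, 7, 7, 7, 7, 9, 9, 9]

[7, 7, 7, 7, 7, 7, 9, 9, 9]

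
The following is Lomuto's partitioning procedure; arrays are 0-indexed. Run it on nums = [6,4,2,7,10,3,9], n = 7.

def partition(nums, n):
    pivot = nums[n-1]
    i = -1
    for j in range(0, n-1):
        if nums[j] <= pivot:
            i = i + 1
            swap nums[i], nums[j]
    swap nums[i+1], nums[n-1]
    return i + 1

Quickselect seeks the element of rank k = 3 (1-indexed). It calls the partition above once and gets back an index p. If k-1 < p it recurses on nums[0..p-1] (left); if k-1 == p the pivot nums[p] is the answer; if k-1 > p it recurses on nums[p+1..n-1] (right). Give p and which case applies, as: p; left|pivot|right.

5; left

pivot = nums[6] = 9; i = -1
j=0: nums[0]=6 ≤ 9 → i=0, swap nums[0],nums[0] (no change) → [6,4,2,7,10,3,9]
j=1: nums[1]=4 ≤ 9 → i=1, swap nums[1],nums[1] (no change) → [6,4,2,7,10,3,9]
j=2: nums[2]=2 ≤ 9 → i=2, swap nums[2],nums[2] (no change) → [6,4,2,7,10,3,9]
j=3: nums[3]=7 ≤ 9 → i=3, swap nums[3],nums[3] (no change) → [6,4,2,7,10,3,9]
j=4: nums[4]=10 > 9 → no swap
j=5: nums[5]=3 ≤ 9 → i=4, swap nums[4],nums[5] → [6,4,2,7,3,10,9]
final swap nums[5],nums[6] → [6,4,2,7,3,9,10]; return 5
p = 5; k-1 = 2 < 5 ⇒ left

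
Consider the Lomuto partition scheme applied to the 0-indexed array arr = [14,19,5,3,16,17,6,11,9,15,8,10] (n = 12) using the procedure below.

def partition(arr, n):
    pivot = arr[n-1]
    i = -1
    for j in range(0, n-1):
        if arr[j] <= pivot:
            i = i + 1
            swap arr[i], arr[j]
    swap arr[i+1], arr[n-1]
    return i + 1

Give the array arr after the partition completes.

[5,3,6,9,8,10,14,11,19,15,16,17]

pivot = arr[11] = 10; i = -1
j=0: arr[0]=14 > 10 → no swap
j=1: arr[1]=19 > 10 → no swap
j=2: arr[2]=5 ≤ 10 → i=0, swap arr[0],arr[2] → [5,19,14,3,16,17,6,11,9,15,8,10]
j=3: arr[3]=3 ≤ 10 → i=1, swap arr[1],arr[3] → [5,3,14,19,16,17,6,11,9,15,8,10]
j=4: arr[4]=16 > 10 → no swap
j=5: arr[5]=17 > 10 → no swap
j=6: arr[6]=6 ≤ 10 → i=2, swap arr[2],arr[6] → [5,3,6,19,16,17,14,11,9,15,8,10]
j=7: arr[7]=11 > 10 → no swap
j=8: arr[8]=9 ≤ 10 → i=3, swap arr[3],arr[8] → [5,3,6,9,16,17,14,11,19,15,8,10]
j=9: arr[9]=15 > 10 → no swap
j=10: arr[10]=8 ≤ 10 → i=4, swap arr[4],arr[10] → [5,3,6,9,8,17,14,11,19,15,16,10]
final swap arr[5],arr[11] → [5,3,6,9,8,10,14,11,19,15,16,17]; return 5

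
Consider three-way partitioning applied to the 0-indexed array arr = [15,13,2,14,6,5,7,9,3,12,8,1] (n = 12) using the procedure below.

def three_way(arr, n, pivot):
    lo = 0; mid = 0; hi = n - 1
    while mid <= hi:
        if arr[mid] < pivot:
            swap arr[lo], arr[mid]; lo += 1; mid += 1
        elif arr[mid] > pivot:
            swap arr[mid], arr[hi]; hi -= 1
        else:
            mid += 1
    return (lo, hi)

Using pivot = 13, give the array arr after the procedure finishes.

[1,2,8,6,5,7,9,3,12,13,14,15]

lo=0 mid=0 hi=11
15>13: swap(0,11), hi=10 ⇒ [1,13,2,14,6,5,7,9,3,12,8,15]
1<13: swap(0,0), lo=1 mid=1 ⇒ [1,13,2,14,6,5,7,9,3,12,8,15]
13=13: mid=2
2<13: swap(1,2), lo=2 mid=3 ⇒ [1,2,13,14,6,5,7,9,3,12,8,15]
14>13: swap(3,10), hi=9 ⇒ [1,2,13,8,6,5,7,9,3,12,14,15]
8<13: swap(2,3), lo=3 mid=4 ⇒ [1,2,8,13,6,5,7,9,3,12,14,15]
6<13: swap(3,4), lo=4 mid=5 ⇒ [1,2,8,6,13,5,7,9,3,12,14,15]
5<13: swap(4,5), lo=5 mid=6 ⇒ [1,2,8,6,5,13,7,9,3,12,14,15]
7<13: swap(5,6), lo=6 mid=7 ⇒ [1,2,8,6,5,7,13,9,3,12,14,15]
9<13: swap(6,7), lo=7 mid=8 ⇒ [1,2,8,6,5,7,9,13,3,12,14,15]
3<13: swap(7,8), lo=8 mid=9 ⇒ [1,2,8,6,5,7,9,3,13,12,14,15]
12<13: swap(8,9), lo=9 mid=10 ⇒ [1,2,8,6,5,7,9,3,12,13,14,15]
done. lo=9 hi=9; arr=[1,2,8,6,5,7,9,3,12,13,14,15]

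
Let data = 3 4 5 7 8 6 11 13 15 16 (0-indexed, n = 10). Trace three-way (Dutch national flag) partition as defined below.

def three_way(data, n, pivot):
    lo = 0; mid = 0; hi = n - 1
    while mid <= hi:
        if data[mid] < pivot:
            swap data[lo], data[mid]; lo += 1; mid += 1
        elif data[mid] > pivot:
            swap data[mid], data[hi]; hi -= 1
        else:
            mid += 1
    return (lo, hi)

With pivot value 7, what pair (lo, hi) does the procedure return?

lo=0 mid=0 hi=9
3<7: swap(0,0), lo=1 mid=1 ⇒ 3 4 5 7 8 6 11 13 15 16
4<7: swap(1,1), lo=2 mid=2 ⇒ 3 4 5 7 8 6 11 13 15 16
5<7: swap(2,2), lo=3 mid=3 ⇒ 3 4 5 7 8 6 11 13 15 16
7=7: mid=4
8>7: swap(4,9), hi=8 ⇒ 3 4 5 7 16 6 11 13 15 8
16>7: swap(4,8), hi=7 ⇒ 3 4 5 7 15 6 11 13 16 8
15>7: swap(4,7), hi=6 ⇒ 3 4 5 7 13 6 11 15 16 8
13>7: swap(4,6), hi=5 ⇒ 3 4 5 7 11 6 13 15 16 8
11>7: swap(4,5), hi=4 ⇒ 3 4 5 7 6 11 13 15 16 8
6<7: swap(3,4), lo=4 mid=5 ⇒ 3 4 5 6 7 11 13 15 16 8
done. lo=4 hi=4; data=3 4 5 6 7 11 13 15 16 8

(4, 4)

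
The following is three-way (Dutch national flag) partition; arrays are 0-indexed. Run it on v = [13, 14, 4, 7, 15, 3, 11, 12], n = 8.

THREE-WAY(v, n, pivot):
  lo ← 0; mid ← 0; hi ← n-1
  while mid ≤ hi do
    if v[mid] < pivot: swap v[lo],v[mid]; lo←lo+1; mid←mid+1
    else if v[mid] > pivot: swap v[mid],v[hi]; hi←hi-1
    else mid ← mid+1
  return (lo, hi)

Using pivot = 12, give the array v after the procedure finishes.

lo=0 mid=0 hi=7
13>12: swap(0,7), hi=6 ⇒ [12, 14, 4, 7, 15, 3, 11, 13]
12=12: mid=1
14>12: swap(1,6), hi=5 ⇒ [12, 11, 4, 7, 15, 3, 14, 13]
11<12: swap(0,1), lo=1 mid=2 ⇒ [11, 12, 4, 7, 15, 3, 14, 13]
4<12: swap(1,2), lo=2 mid=3 ⇒ [11, 4, 12, 7, 15, 3, 14, 13]
7<12: swap(2,3), lo=3 mid=4 ⇒ [11, 4, 7, 12, 15, 3, 14, 13]
15>12: swap(4,5), hi=4 ⇒ [11, 4, 7, 12, 3, 15, 14, 13]
3<12: swap(3,4), lo=4 mid=5 ⇒ [11, 4, 7, 3, 12, 15, 14, 13]
done. lo=4 hi=4; v=[11, 4, 7, 3, 12, 15, 14, 13]

[11, 4, 7, 3, 12, 15, 14, 13]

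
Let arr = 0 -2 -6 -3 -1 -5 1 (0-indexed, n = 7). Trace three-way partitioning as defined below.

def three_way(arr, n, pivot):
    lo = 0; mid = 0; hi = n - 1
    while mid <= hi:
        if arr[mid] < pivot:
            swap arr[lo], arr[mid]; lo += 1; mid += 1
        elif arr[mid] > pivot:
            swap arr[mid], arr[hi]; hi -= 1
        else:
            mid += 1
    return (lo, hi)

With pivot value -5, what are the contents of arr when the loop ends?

lo=0 mid=0 hi=6
0>-5: swap(0,6), hi=5 ⇒ 1 -2 -6 -3 -1 -5 0
1>-5: swap(0,5), hi=4 ⇒ -5 -2 -6 -3 -1 1 0
-5=-5: mid=1
-2>-5: swap(1,4), hi=3 ⇒ -5 -1 -6 -3 -2 1 0
-1>-5: swap(1,3), hi=2 ⇒ -5 -3 -6 -1 -2 1 0
-3>-5: swap(1,2), hi=1 ⇒ -5 -6 -3 -1 -2 1 0
-6<-5: swap(0,1), lo=1 mid=2 ⇒ -6 -5 -3 -1 -2 1 0
done. lo=1 hi=1; arr=-6 -5 -3 -1 -2 1 0

-6 -5 -3 -1 -2 1 0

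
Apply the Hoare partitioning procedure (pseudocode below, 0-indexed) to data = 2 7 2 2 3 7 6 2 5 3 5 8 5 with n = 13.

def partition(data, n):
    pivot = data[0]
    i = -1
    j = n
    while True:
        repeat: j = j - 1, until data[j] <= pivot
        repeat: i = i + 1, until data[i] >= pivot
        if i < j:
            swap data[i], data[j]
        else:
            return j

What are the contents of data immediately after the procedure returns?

pivot = data[0] = 2; i = -1, j = 13
j→7 (data[7]=2≤2), i→0 (data[0]=2≥2); i<j, swap → 2 7 2 2 3 7 6 2 5 3 5 8 5
j→3 (data[3]=2≤2), i→1 (data[1]=7≥2); i<j, swap → 2 2 2 7 3 7 6 2 5 3 5 8 5
j→2, i→2; i≥j, return j=2. data = 2 2 2 7 3 7 6 2 5 3 5 8 5

2 2 2 7 3 7 6 2 5 3 5 8 5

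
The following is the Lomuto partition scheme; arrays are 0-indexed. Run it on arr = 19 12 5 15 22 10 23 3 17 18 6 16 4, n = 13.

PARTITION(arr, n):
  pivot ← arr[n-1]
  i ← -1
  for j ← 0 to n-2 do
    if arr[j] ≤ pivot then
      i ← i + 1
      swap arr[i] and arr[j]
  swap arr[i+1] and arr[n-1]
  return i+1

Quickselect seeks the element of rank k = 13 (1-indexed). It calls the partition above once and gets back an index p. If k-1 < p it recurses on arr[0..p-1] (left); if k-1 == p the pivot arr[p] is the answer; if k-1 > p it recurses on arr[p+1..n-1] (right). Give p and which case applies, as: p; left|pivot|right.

1; right

pivot=4, i=-1
j=0: 19>4, skip
j=1: 12>4, skip
j=2: 5>4, skip
j=3: 15>4, skip
j=4: 22>4, skip
j=5: 10>4, skip
j=6: 23>4, skip
j=7: 3≤4, i=0, swap(0,7) ⇒ 3 12 5 15 22 10 23 19 17 18 6 16 4
j=8: 17>4, skip
j=9: 18>4, skip
j=10: 6>4, skip
j=11: 16>4, skip
swap(1,12) ⇒ 3 4 5 15 22 10 23 19 17 18 6 16 12; return 1
p = 1; k-1 = 12 > 1 ⇒ right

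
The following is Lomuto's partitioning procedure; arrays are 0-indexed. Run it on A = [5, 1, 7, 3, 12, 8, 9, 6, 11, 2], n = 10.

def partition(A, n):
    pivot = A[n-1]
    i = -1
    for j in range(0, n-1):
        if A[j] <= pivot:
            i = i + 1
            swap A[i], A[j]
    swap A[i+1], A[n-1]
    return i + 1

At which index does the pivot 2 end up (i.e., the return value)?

1

pivot=2, i=-1
j=0: 5>2, skip
j=1: 1≤2, i=0, swap(0,1) ⇒ [1, 5, 7, 3, 12, 8, 9, 6, 11, 2]
j=2: 7>2, skip
j=3: 3>2, skip
j=4: 12>2, skip
j=5: 8>2, skip
j=6: 9>2, skip
j=7: 6>2, skip
j=8: 11>2, skip
swap(1,9) ⇒ [1, 2, 7, 3, 12, 8, 9, 6, 11, 5]; return 1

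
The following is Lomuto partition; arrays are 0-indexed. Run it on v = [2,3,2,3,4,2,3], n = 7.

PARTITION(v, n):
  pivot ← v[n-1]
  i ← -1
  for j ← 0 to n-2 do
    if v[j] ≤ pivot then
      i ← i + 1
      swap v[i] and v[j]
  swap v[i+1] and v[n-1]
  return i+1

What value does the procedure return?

5

pivot=3, i=-1
j=0: 2≤3, i=0, swap(0,0) ⇒ [2,3,2,3,4,2,3]
j=1: 3≤3, i=1, swap(1,1) ⇒ [2,3,2,3,4,2,3]
j=2: 2≤3, i=2, swap(2,2) ⇒ [2,3,2,3,4,2,3]
j=3: 3≤3, i=3, swap(3,3) ⇒ [2,3,2,3,4,2,3]
j=4: 4>3, skip
j=5: 2≤3, i=4, swap(4,5) ⇒ [2,3,2,3,2,4,3]
swap(5,6) ⇒ [2,3,2,3,2,3,4]; return 5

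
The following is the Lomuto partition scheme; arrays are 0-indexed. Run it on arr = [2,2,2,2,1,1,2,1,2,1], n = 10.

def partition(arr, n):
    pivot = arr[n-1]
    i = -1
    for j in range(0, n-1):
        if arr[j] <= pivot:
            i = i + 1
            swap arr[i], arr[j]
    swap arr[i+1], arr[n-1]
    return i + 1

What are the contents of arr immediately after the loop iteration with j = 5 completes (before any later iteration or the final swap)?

pivot = arr[9] = 1; i = -1
j=0: arr[0]=2 > 1 → no swap
j=1: arr[1]=2 > 1 → no swap
j=2: arr[2]=2 > 1 → no swap
j=3: arr[3]=2 > 1 → no swap
j=4: arr[4]=1 ≤ 1 → i=0, swap arr[0],arr[4] → [1,2,2,2,2,1,2,1,2,1]
j=5: arr[5]=1 ≤ 1 → i=1, swap arr[1],arr[5] → [1,1,2,2,2,2,2,1,2,1]
(after j=5) arr = [1,1,2,2,2,2,2,1,2,1]

[1,1,2,2,2,2,2,1,2,1]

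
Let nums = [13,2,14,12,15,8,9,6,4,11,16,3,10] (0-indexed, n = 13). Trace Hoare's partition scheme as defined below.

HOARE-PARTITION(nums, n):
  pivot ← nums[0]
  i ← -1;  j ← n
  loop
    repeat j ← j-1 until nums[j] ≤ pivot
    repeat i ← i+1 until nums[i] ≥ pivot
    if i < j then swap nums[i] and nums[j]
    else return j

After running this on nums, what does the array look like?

pivot = nums[0] = 13; i = -1, j = 13
j→12 (nums[12]=10≤13), i→0 (nums[0]=13≥13); i<j, swap → [10,2,14,12,15,8,9,6,4,11,16,3,13]
j→11 (nums[11]=3≤13), i→2 (nums[2]=14≥13); i<j, swap → [10,2,3,12,15,8,9,6,4,11,16,14,13]
j→9 (nums[9]=11≤13), i→4 (nums[4]=15≥13); i<j, swap → [10,2,3,12,11,8,9,6,4,15,16,14,13]
j→8, i→9; i≥j, return j=8. nums = [10,2,3,12,11,8,9,6,4,15,16,14,13]

[10,2,3,12,11,8,9,6,4,15,16,14,13]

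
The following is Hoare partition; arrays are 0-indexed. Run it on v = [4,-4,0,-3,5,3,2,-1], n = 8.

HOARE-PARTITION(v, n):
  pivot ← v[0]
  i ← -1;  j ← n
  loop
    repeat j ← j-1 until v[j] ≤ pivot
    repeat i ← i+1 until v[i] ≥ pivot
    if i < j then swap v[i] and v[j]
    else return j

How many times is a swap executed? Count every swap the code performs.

2

pivot=4
j stops at 7 (-1), i stops at 0 (4); swap ⇒ [-1,-4,0,-3,5,3,2,4]
j stops at 6 (2), i stops at 4 (5); swap ⇒ [-1,-4,0,-3,2,3,5,4]
j stops at 5, i stops at 6; i≥j ⇒ return 5. v=[-1,-4,0,-3,2,3,5,4]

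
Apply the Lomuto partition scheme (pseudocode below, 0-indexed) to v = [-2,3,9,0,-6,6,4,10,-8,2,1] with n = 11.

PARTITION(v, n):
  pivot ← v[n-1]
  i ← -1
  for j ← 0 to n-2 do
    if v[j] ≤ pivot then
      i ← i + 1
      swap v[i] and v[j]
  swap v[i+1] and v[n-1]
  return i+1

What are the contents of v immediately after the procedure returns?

pivot = v[10] = 1; i = -1
j=0: v[0]=-2 ≤ 1 → i=0, swap v[0],v[0] (no change) → [-2,3,9,0,-6,6,4,10,-8,2,1]
j=1: v[1]=3 > 1 → no swap
j=2: v[2]=9 > 1 → no swap
j=3: v[3]=0 ≤ 1 → i=1, swap v[1],v[3] → [-2,0,9,3,-6,6,4,10,-8,2,1]
j=4: v[4]=-6 ≤ 1 → i=2, swap v[2],v[4] → [-2,0,-6,3,9,6,4,10,-8,2,1]
j=5: v[5]=6 > 1 → no swap
j=6: v[6]=4 > 1 → no swap
j=7: v[7]=10 > 1 → no swap
j=8: v[8]=-8 ≤ 1 → i=3, swap v[3],v[8] → [-2,0,-6,-8,9,6,4,10,3,2,1]
j=9: v[9]=2 > 1 → no swap
final swap v[4],v[10] → [-2,0,-6,-8,1,6,4,10,3,2,9]; return 4

[-2,0,-6,-8,1,6,4,10,3,2,9]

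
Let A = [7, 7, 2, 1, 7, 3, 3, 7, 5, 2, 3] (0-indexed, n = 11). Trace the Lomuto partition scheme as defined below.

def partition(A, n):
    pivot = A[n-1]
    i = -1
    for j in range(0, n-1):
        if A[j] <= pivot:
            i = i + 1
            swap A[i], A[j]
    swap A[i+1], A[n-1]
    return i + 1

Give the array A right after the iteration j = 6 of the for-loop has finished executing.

pivot=3, i=-1
j=0: 7>3, skip
j=1: 7>3, skip
j=2: 2≤3, i=0, swap(0,2) ⇒ [2, 7, 7, 1, 7, 3, 3, 7, 5, 2, 3]
j=3: 1≤3, i=1, swap(1,3) ⇒ [2, 1, 7, 7, 7, 3, 3, 7, 5, 2, 3]
j=4: 7>3, skip
j=5: 3≤3, i=2, swap(2,5) ⇒ [2, 1, 3, 7, 7, 7, 3, 7, 5, 2, 3]
j=6: 3≤3, i=3, swap(3,6) ⇒ [2, 1, 3, 3, 7, 7, 7, 7, 5, 2, 3]
(after j=6) A = [2, 1, 3, 3, 7, 7, 7, 7, 5, 2, 3]

[2, 1, 3, 3, 7, 7, 7, 7, 5, 2, 3]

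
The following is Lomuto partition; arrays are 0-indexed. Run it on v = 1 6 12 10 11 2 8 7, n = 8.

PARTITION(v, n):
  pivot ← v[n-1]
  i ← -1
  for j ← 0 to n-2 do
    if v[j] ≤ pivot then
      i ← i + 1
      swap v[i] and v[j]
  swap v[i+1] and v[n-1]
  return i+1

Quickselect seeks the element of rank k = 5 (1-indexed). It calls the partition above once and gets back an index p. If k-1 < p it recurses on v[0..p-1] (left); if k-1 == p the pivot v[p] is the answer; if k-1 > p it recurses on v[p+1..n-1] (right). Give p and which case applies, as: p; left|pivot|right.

3; right

pivot = v[7] = 7; i = -1
j=0: v[0]=1 ≤ 7 → i=0, swap v[0],v[0] (no change) → 1 6 12 10 11 2 8 7
j=1: v[1]=6 ≤ 7 → i=1, swap v[1],v[1] (no change) → 1 6 12 10 11 2 8 7
j=2: v[2]=12 > 7 → no swap
j=3: v[3]=10 > 7 → no swap
j=4: v[4]=11 > 7 → no swap
j=5: v[5]=2 ≤ 7 → i=2, swap v[2],v[5] → 1 6 2 10 11 12 8 7
j=6: v[6]=8 > 7 → no swap
final swap v[3],v[7] → 1 6 2 7 11 12 8 10; return 3
p = 3; k-1 = 4 > 3 ⇒ right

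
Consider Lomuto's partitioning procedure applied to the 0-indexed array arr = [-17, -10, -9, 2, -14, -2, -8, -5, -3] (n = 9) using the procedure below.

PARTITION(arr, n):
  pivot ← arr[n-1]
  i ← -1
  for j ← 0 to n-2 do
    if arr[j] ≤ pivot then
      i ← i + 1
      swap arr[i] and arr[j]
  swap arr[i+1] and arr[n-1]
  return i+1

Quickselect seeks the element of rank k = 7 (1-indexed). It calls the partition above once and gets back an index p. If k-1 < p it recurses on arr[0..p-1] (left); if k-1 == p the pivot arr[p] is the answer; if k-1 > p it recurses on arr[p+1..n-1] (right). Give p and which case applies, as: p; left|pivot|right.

pivot = arr[8] = -3; i = -1
j=0: arr[0]=-17 ≤ -3 → i=0, swap arr[0],arr[0] (no change) → [-17, -10, -9, 2, -14, -2, -8, -5, -3]
j=1: arr[1]=-10 ≤ -3 → i=1, swap arr[1],arr[1] (no change) → [-17, -10, -9, 2, -14, -2, -8, -5, -3]
j=2: arr[2]=-9 ≤ -3 → i=2, swap arr[2],arr[2] (no change) → [-17, -10, -9, 2, -14, -2, -8, -5, -3]
j=3: arr[3]=2 > -3 → no swap
j=4: arr[4]=-14 ≤ -3 → i=3, swap arr[3],arr[4] → [-17, -10, -9, -14, 2, -2, -8, -5, -3]
j=5: arr[5]=-2 > -3 → no swap
j=6: arr[6]=-8 ≤ -3 → i=4, swap arr[4],arr[6] → [-17, -10, -9, -14, -8, -2, 2, -5, -3]
j=7: arr[7]=-5 ≤ -3 → i=5, swap arr[5],arr[7] → [-17, -10, -9, -14, -8, -5, 2, -2, -3]
final swap arr[6],arr[8] → [-17, -10, -9, -14, -8, -5, -3, -2, 2]; return 6
p = 6; k-1 = 6 == 6 ⇒ pivot

6; pivot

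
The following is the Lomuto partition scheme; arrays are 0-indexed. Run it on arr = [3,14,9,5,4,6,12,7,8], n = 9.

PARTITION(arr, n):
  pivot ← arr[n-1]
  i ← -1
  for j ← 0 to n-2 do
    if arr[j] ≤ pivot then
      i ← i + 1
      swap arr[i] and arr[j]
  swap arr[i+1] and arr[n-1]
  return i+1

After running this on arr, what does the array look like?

pivot = arr[8] = 8; i = -1
j=0: arr[0]=3 ≤ 8 → i=0, swap arr[0],arr[0] (no change) → [3,14,9,5,4,6,12,7,8]
j=1: arr[1]=14 > 8 → no swap
j=2: arr[2]=9 > 8 → no swap
j=3: arr[3]=5 ≤ 8 → i=1, swap arr[1],arr[3] → [3,5,9,14,4,6,12,7,8]
j=4: arr[4]=4 ≤ 8 → i=2, swap arr[2],arr[4] → [3,5,4,14,9,6,12,7,8]
j=5: arr[5]=6 ≤ 8 → i=3, swap arr[3],arr[5] → [3,5,4,6,9,14,12,7,8]
j=6: arr[6]=12 > 8 → no swap
j=7: arr[7]=7 ≤ 8 → i=4, swap arr[4],arr[7] → [3,5,4,6,7,14,12,9,8]
final swap arr[5],arr[8] → [3,5,4,6,7,8,12,9,14]; return 5

[3,5,4,6,7,8,12,9,14]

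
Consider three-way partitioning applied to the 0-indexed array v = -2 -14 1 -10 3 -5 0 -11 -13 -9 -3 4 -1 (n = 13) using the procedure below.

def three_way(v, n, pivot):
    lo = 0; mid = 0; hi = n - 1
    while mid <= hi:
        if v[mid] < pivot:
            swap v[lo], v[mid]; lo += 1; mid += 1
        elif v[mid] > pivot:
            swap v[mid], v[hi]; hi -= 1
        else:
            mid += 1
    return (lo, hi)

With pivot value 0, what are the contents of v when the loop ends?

lo=0 mid=0 hi=12
-2<0: swap(0,0), lo=1 mid=1 ⇒ -2 -14 1 -10 3 -5 0 -11 -13 -9 -3 4 -1
-14<0: swap(1,1), lo=2 mid=2 ⇒ -2 -14 1 -10 3 -5 0 -11 -13 -9 -3 4 -1
1>0: swap(2,12), hi=11 ⇒ -2 -14 -1 -10 3 -5 0 -11 -13 -9 -3 4 1
-1<0: swap(2,2), lo=3 mid=3 ⇒ -2 -14 -1 -10 3 -5 0 -11 -13 -9 -3 4 1
-10<0: swap(3,3), lo=4 mid=4 ⇒ -2 -14 -1 -10 3 -5 0 -11 -13 -9 -3 4 1
3>0: swap(4,11), hi=10 ⇒ -2 -14 -1 -10 4 -5 0 -11 -13 -9 -3 3 1
4>0: swap(4,10), hi=9 ⇒ -2 -14 -1 -10 -3 -5 0 -11 -13 -9 4 3 1
-3<0: swap(4,4), lo=5 mid=5 ⇒ -2 -14 -1 -10 -3 -5 0 -11 -13 -9 4 3 1
-5<0: swap(5,5), lo=6 mid=6 ⇒ -2 -14 -1 -10 -3 -5 0 -11 -13 -9 4 3 1
0=0: mid=7
-11<0: swap(6,7), lo=7 mid=8 ⇒ -2 -14 -1 -10 -3 -5 -11 0 -13 -9 4 3 1
-13<0: swap(7,8), lo=8 mid=9 ⇒ -2 -14 -1 -10 -3 -5 -11 -13 0 -9 4 3 1
-9<0: swap(8,9), lo=9 mid=10 ⇒ -2 -14 -1 -10 -3 -5 -11 -13 -9 0 4 3 1
done. lo=9 hi=9; v=-2 -14 -1 -10 -3 -5 -11 -13 -9 0 4 3 1

-2 -14 -1 -10 -3 -5 -11 -13 -9 0 4 3 1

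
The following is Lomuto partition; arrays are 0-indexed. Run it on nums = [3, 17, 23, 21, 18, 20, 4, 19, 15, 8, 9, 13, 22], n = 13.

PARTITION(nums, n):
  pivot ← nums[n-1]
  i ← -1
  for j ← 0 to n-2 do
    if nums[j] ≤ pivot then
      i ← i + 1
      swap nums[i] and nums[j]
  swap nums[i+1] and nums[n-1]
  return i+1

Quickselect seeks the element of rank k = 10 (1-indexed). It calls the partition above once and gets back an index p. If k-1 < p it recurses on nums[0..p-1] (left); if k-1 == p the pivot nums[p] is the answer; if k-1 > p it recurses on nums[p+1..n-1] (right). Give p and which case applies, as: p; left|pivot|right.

pivot = nums[12] = 22; i = -1
j=0: nums[0]=3 ≤ 22 → i=0, swap nums[0],nums[0] (no change) → [3, 17, 23, 21, 18, 20, 4, 19, 15, 8, 9, 13, 22]
j=1: nums[1]=17 ≤ 22 → i=1, swap nums[1],nums[1] (no change) → [3, 17, 23, 21, 18, 20, 4, 19, 15, 8, 9, 13, 22]
j=2: nums[2]=23 > 22 → no swap
j=3: nums[3]=21 ≤ 22 → i=2, swap nums[2],nums[3] → [3, 17, 21, 23, 18, 20, 4, 19, 15, 8, 9, 13, 22]
j=4: nums[4]=18 ≤ 22 → i=3, swap nums[3],nums[4] → [3, 17, 21, 18, 23, 20, 4, 19, 15, 8, 9, 13, 22]
j=5: nums[5]=20 ≤ 22 → i=4, swap nums[4],nums[5] → [3, 17, 21, 18, 20, 23, 4, 19, 15, 8, 9, 13, 22]
j=6: nums[6]=4 ≤ 22 → i=5, swap nums[5],nums[6] → [3, 17, 21, 18, 20, 4, 23, 19, 15, 8, 9, 13, 22]
j=7: nums[7]=19 ≤ 22 → i=6, swap nums[6],nums[7] → [3, 17, 21, 18, 20, 4, 19, 23, 15, 8, 9, 13, 22]
j=8: nums[8]=15 ≤ 22 → i=7, swap nums[7],nums[8] → [3, 17, 21, 18, 20, 4, 19, 15, 23, 8, 9, 13, 22]
j=9: nums[9]=8 ≤ 22 → i=8, swap nums[8],nums[9] → [3, 17, 21, 18, 20, 4, 19, 15, 8, 23, 9, 13, 22]
j=10: nums[10]=9 ≤ 22 → i=9, swap nums[9],nums[10] → [3, 17, 21, 18, 20, 4, 19, 15, 8, 9, 23, 13, 22]
j=11: nums[11]=13 ≤ 22 → i=10, swap nums[10],nums[11] → [3, 17, 21, 18, 20, 4, 19, 15, 8, 9, 13, 23, 22]
final swap nums[11],nums[12] → [3, 17, 21, 18, 20, 4, 19, 15, 8, 9, 13, 22, 23]; return 11
p = 11; k-1 = 9 < 11 ⇒ left

11; left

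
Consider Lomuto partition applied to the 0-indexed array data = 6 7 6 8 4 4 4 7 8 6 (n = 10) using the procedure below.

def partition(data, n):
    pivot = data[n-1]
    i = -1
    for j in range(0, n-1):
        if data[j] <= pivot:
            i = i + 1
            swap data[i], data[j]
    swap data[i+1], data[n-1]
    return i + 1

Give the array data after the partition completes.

6 6 4 4 4 6 7 7 8 8

pivot = data[9] = 6; i = -1
j=0: data[0]=6 ≤ 6 → i=0, swap data[0],data[0] (no change) → 6 7 6 8 4 4 4 7 8 6
j=1: data[1]=7 > 6 → no swap
j=2: data[2]=6 ≤ 6 → i=1, swap data[1],data[2] → 6 6 7 8 4 4 4 7 8 6
j=3: data[3]=8 > 6 → no swap
j=4: data[4]=4 ≤ 6 → i=2, swap data[2],data[4] → 6 6 4 8 7 4 4 7 8 6
j=5: data[5]=4 ≤ 6 → i=3, swap data[3],data[5] → 6 6 4 4 7 8 4 7 8 6
j=6: data[6]=4 ≤ 6 → i=4, swap data[4],data[6] → 6 6 4 4 4 8 7 7 8 6
j=7: data[7]=7 > 6 → no swap
j=8: data[8]=8 > 6 → no swap
final swap data[5],data[9] → 6 6 4 4 4 6 7 7 8 8; return 5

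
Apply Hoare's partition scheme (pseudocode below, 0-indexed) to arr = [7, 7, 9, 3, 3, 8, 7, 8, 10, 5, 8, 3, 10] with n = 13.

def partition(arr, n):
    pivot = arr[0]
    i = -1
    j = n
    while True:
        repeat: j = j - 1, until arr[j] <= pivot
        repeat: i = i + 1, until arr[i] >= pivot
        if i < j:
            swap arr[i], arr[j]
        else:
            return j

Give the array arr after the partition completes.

[3, 5, 7, 3, 3, 8, 9, 8, 10, 7, 8, 7, 10]

pivot = arr[0] = 7; i = -1, j = 13
j→11 (arr[11]=3≤7), i→0 (arr[0]=7≥7); i<j, swap → [3, 7, 9, 3, 3, 8, 7, 8, 10, 5, 8, 7, 10]
j→9 (arr[9]=5≤7), i→1 (arr[1]=7≥7); i<j, swap → [3, 5, 9, 3, 3, 8, 7, 8, 10, 7, 8, 7, 10]
j→6 (arr[6]=7≤7), i→2 (arr[2]=9≥7); i<j, swap → [3, 5, 7, 3, 3, 8, 9, 8, 10, 7, 8, 7, 10]
j→4, i→5; i≥j, return j=4. arr = [3, 5, 7, 3, 3, 8, 9, 8, 10, 7, 8, 7, 10]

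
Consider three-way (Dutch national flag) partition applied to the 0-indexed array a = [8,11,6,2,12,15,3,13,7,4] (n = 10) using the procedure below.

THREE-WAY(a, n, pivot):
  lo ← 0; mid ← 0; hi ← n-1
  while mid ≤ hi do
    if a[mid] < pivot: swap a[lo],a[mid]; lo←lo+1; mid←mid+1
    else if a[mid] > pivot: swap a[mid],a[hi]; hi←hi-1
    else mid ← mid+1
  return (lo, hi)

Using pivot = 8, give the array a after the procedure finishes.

[4,6,2,7,3,8,13,15,12,11]

lo=0 mid=0 hi=9
8=8: mid=1
11>8: swap(1,9), hi=8 ⇒ [8,4,6,2,12,15,3,13,7,11]
4<8: swap(0,1), lo=1 mid=2 ⇒ [4,8,6,2,12,15,3,13,7,11]
6<8: swap(1,2), lo=2 mid=3 ⇒ [4,6,8,2,12,15,3,13,7,11]
2<8: swap(2,3), lo=3 mid=4 ⇒ [4,6,2,8,12,15,3,13,7,11]
12>8: swap(4,8), hi=7 ⇒ [4,6,2,8,7,15,3,13,12,11]
7<8: swap(3,4), lo=4 mid=5 ⇒ [4,6,2,7,8,15,3,13,12,11]
15>8: swap(5,7), hi=6 ⇒ [4,6,2,7,8,13,3,15,12,11]
13>8: swap(5,6), hi=5 ⇒ [4,6,2,7,8,3,13,15,12,11]
3<8: swap(4,5), lo=5 mid=6 ⇒ [4,6,2,7,3,8,13,15,12,11]
done. lo=5 hi=5; a=[4,6,2,7,3,8,13,15,12,11]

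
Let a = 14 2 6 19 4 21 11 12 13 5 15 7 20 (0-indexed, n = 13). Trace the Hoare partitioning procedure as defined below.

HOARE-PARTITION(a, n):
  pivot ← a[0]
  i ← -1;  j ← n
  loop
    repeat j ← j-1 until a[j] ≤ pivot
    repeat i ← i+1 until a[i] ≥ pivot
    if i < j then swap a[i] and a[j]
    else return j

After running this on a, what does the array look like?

7 2 6 5 4 13 11 12 21 19 15 14 20

pivot=14
j stops at 11 (7), i stops at 0 (14); swap ⇒ 7 2 6 19 4 21 11 12 13 5 15 14 20
j stops at 9 (5), i stops at 3 (19); swap ⇒ 7 2 6 5 4 21 11 12 13 19 15 14 20
j stops at 8 (13), i stops at 5 (21); swap ⇒ 7 2 6 5 4 13 11 12 21 19 15 14 20
j stops at 7, i stops at 8; i≥j ⇒ return 7. a=7 2 6 5 4 13 11 12 21 19 15 14 20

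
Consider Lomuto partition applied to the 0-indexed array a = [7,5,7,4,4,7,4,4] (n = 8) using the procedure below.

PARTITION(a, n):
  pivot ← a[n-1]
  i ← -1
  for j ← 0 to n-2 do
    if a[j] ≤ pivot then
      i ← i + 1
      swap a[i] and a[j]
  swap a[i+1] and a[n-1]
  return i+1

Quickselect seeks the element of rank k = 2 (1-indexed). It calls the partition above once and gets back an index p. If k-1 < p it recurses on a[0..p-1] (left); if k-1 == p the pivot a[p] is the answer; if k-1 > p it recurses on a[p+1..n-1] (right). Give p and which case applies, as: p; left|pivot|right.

pivot=4, i=-1
j=0: 7>4, skip
j=1: 5>4, skip
j=2: 7>4, skip
j=3: 4≤4, i=0, swap(0,3) ⇒ [4,5,7,7,4,7,4,4]
j=4: 4≤4, i=1, swap(1,4) ⇒ [4,4,7,7,5,7,4,4]
j=5: 7>4, skip
j=6: 4≤4, i=2, swap(2,6) ⇒ [4,4,4,7,5,7,7,4]
swap(3,7) ⇒ [4,4,4,4,5,7,7,7]; return 3
p = 3; k-1 = 1 < 3 ⇒ left

3; left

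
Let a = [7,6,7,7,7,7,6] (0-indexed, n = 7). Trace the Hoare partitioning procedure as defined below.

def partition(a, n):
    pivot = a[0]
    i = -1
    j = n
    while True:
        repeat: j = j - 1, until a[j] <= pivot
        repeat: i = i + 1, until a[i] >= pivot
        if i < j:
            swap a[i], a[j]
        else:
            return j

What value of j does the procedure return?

pivot=7
j stops at 6 (6), i stops at 0 (7); swap ⇒ [6,6,7,7,7,7,7]
j stops at 5 (7), i stops at 2 (7); swap ⇒ [6,6,7,7,7,7,7]
j stops at 4 (7), i stops at 3 (7); swap ⇒ [6,6,7,7,7,7,7]
j stops at 3, i stops at 4; i≥j ⇒ return 3. a=[6,6,7,7,7,7,7]

3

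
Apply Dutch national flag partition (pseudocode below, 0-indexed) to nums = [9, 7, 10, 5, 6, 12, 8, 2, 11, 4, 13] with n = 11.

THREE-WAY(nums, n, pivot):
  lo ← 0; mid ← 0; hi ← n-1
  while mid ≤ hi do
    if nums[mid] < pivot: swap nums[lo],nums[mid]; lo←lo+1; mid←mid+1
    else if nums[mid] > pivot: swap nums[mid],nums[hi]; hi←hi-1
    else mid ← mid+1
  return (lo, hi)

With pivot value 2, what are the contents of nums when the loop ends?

pivot = 2; lo=0, mid=0, hi=10
nums[mid]=9>2: swap nums[0],nums[10]; hi=9 → [13, 7, 10, 5, 6, 12, 8, 2, 11, 4, 9]
nums[mid]=13>2: swap nums[0],nums[9]; hi=8 → [4, 7, 10, 5, 6, 12, 8, 2, 11, 13, 9]
nums[mid]=4>2: swap nums[0],nums[8]; hi=7 → [11, 7, 10, 5, 6, 12, 8, 2, 4, 13, 9]
nums[mid]=11>2: swap nums[0],nums[7]; hi=6 → [2, 7, 10, 5, 6, 12, 8, 11, 4, 13, 9]
nums[mid]=2=2: mid=1
nums[mid]=7>2: swap nums[1],nums[6]; hi=5 → [2, 8, 10, 5, 6, 12, 7, 11, 4, 13, 9]
nums[mid]=8>2: swap nums[1],nums[5]; hi=4 → [2, 12, 10, 5, 6, 8, 7, 11, 4, 13, 9]
nums[mid]=12>2: swap nums[1],nums[4]; hi=3 → [2, 6, 10, 5, 12, 8, 7, 11, 4, 13, 9]
nums[mid]=6>2: swap nums[1],nums[3]; hi=2 → [2, 5, 10, 6, 12, 8, 7, 11, 4, 13, 9]
nums[mid]=5>2: swap nums[1],nums[2]; hi=1 → [2, 10, 5, 6, 12, 8, 7, 11, 4, 13, 9]
nums[mid]=10>2: swap nums[1],nums[1]; hi=0 → [2, 10, 5, 6, 12, 8, 7, 11, 4, 13, 9]
end: lo=0, hi=0; nums = [2, 10, 5, 6, 12, 8, 7, 11, 4, 13, 9]

[2, 10, 5, 6, 12, 8, 7, 11, 4, 13, 9]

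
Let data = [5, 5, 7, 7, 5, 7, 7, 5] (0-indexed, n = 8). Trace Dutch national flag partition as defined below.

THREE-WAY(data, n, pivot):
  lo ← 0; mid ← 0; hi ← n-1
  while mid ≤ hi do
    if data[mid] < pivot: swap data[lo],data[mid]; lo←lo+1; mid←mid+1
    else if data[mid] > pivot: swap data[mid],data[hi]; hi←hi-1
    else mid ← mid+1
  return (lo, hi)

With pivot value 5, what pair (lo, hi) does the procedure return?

(0, 3)

lo=0 mid=0 hi=7
5=5: mid=1
5=5: mid=2
7>5: swap(2,7), hi=6 ⇒ [5, 5, 5, 7, 5, 7, 7, 7]
5=5: mid=3
7>5: swap(3,6), hi=5 ⇒ [5, 5, 5, 7, 5, 7, 7, 7]
7>5: swap(3,5), hi=4 ⇒ [5, 5, 5, 7, 5, 7, 7, 7]
7>5: swap(3,4), hi=3 ⇒ [5, 5, 5, 5, 7, 7, 7, 7]
5=5: mid=4
done. lo=0 hi=3; data=[5, 5, 5, 5, 7, 7, 7, 7]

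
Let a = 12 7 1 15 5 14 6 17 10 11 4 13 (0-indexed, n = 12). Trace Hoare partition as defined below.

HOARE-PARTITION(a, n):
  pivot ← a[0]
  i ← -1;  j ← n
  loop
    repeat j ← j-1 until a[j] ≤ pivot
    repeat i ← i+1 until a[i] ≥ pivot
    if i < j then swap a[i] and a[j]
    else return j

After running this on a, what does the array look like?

4 7 1 11 5 10 6 17 14 15 12 13

pivot = a[0] = 12; i = -1, j = 12
j→10 (a[10]=4≤12), i→0 (a[0]=12≥12); i<j, swap → 4 7 1 15 5 14 6 17 10 11 12 13
j→9 (a[9]=11≤12), i→3 (a[3]=15≥12); i<j, swap → 4 7 1 11 5 14 6 17 10 15 12 13
j→8 (a[8]=10≤12), i→5 (a[5]=14≥12); i<j, swap → 4 7 1 11 5 10 6 17 14 15 12 13
j→6, i→7; i≥j, return j=6. a = 4 7 1 11 5 10 6 17 14 15 12 13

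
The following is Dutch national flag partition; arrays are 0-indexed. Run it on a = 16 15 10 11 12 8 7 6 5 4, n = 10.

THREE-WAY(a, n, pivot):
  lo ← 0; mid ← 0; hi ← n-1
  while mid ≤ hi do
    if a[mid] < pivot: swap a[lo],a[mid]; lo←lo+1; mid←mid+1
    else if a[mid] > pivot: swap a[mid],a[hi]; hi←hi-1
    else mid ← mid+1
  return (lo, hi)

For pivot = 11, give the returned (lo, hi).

pivot = 11; lo=0, mid=0, hi=9
a[mid]=16>11: swap a[0],a[9]; hi=8 → 4 15 10 11 12 8 7 6 5 16
a[mid]=4<11: swap a[0],a[0]; lo=1,mid=1 → 4 15 10 11 12 8 7 6 5 16
a[mid]=15>11: swap a[1],a[8]; hi=7 → 4 5 10 11 12 8 7 6 15 16
a[mid]=5<11: swap a[1],a[1]; lo=2,mid=2 → 4 5 10 11 12 8 7 6 15 16
a[mid]=10<11: swap a[2],a[2]; lo=3,mid=3 → 4 5 10 11 12 8 7 6 15 16
a[mid]=11=11: mid=4
a[mid]=12>11: swap a[4],a[7]; hi=6 → 4 5 10 11 6 8 7 12 15 16
a[mid]=6<11: swap a[3],a[4]; lo=4,mid=5 → 4 5 10 6 11 8 7 12 15 16
a[mid]=8<11: swap a[4],a[5]; lo=5,mid=6 → 4 5 10 6 8 11 7 12 15 16
a[mid]=7<11: swap a[5],a[6]; lo=6,mid=7 → 4 5 10 6 8 7 11 12 15 16
end: lo=6, hi=6; a = 4 5 10 6 8 7 11 12 15 16

(6, 6)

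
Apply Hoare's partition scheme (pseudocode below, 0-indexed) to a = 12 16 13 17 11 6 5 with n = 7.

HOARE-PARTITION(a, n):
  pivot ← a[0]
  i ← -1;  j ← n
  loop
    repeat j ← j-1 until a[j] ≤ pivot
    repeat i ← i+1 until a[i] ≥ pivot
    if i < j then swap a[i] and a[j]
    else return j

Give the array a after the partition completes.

5 6 11 17 13 16 12

pivot = a[0] = 12; i = -1, j = 7
j→6 (a[6]=5≤12), i→0 (a[0]=12≥12); i<j, swap → 5 16 13 17 11 6 12
j→5 (a[5]=6≤12), i→1 (a[1]=16≥12); i<j, swap → 5 6 13 17 11 16 12
j→4 (a[4]=11≤12), i→2 (a[2]=13≥12); i<j, swap → 5 6 11 17 13 16 12
j→2, i→3; i≥j, return j=2. a = 5 6 11 17 13 16 12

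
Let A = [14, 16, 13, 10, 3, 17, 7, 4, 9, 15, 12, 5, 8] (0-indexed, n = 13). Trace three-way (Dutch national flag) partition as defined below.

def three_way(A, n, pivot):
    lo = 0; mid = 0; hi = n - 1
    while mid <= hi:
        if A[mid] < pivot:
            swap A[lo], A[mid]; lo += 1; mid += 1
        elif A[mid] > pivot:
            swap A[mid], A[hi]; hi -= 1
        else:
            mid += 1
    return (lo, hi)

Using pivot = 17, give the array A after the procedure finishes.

[14, 16, 13, 10, 3, 7, 4, 9, 15, 12, 5, 8, 17]

lo=0 mid=0 hi=12
14<17: swap(0,0), lo=1 mid=1 ⇒ [14, 16, 13, 10, 3, 17, 7, 4, 9, 15, 12, 5, 8]
16<17: swap(1,1), lo=2 mid=2 ⇒ [14, 16, 13, 10, 3, 17, 7, 4, 9, 15, 12, 5, 8]
13<17: swap(2,2), lo=3 mid=3 ⇒ [14, 16, 13, 10, 3, 17, 7, 4, 9, 15, 12, 5, 8]
10<17: swap(3,3), lo=4 mid=4 ⇒ [14, 16, 13, 10, 3, 17, 7, 4, 9, 15, 12, 5, 8]
3<17: swap(4,4), lo=5 mid=5 ⇒ [14, 16, 13, 10, 3, 17, 7, 4, 9, 15, 12, 5, 8]
17=17: mid=6
7<17: swap(5,6), lo=6 mid=7 ⇒ [14, 16, 13, 10, 3, 7, 17, 4, 9, 15, 12, 5, 8]
4<17: swap(6,7), lo=7 mid=8 ⇒ [14, 16, 13, 10, 3, 7, 4, 17, 9, 15, 12, 5, 8]
9<17: swap(7,8), lo=8 mid=9 ⇒ [14, 16, 13, 10, 3, 7, 4, 9, 17, 15, 12, 5, 8]
15<17: swap(8,9), lo=9 mid=10 ⇒ [14, 16, 13, 10, 3, 7, 4, 9, 15, 17, 12, 5, 8]
12<17: swap(9,10), lo=10 mid=11 ⇒ [14, 16, 13, 10, 3, 7, 4, 9, 15, 12, 17, 5, 8]
5<17: swap(10,11), lo=11 mid=12 ⇒ [14, 16, 13, 10, 3, 7, 4, 9, 15, 12, 5, 17, 8]
8<17: swap(11,12), lo=12 mid=13 ⇒ [14, 16, 13, 10, 3, 7, 4, 9, 15, 12, 5, 8, 17]
done. lo=12 hi=12; A=[14, 16, 13, 10, 3, 7, 4, 9, 15, 12, 5, 8, 17]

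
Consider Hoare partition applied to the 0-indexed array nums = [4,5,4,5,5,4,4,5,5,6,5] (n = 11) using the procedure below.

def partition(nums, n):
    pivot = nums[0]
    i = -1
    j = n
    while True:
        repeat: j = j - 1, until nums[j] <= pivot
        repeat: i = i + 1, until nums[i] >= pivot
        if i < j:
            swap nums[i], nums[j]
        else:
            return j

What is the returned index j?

pivot=4
j stops at 6 (4), i stops at 0 (4); swap ⇒ [4,5,4,5,5,4,4,5,5,6,5]
j stops at 5 (4), i stops at 1 (5); swap ⇒ [4,4,4,5,5,5,4,5,5,6,5]
j stops at 2, i stops at 2; i≥j ⇒ return 2. nums=[4,4,4,5,5,5,4,5,5,6,5]

2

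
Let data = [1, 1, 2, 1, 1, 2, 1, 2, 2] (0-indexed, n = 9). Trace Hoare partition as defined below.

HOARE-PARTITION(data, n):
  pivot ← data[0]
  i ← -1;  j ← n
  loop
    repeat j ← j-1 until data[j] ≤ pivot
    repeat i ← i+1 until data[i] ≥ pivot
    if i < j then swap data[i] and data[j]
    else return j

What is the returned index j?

pivot = data[0] = 1; i = -1, j = 9
j→6 (data[6]=1≤1), i→0 (data[0]=1≥1); i<j, swap → [1, 1, 2, 1, 1, 2, 1, 2, 2]
j→4 (data[4]=1≤1), i→1 (data[1]=1≥1); i<j, swap → [1, 1, 2, 1, 1, 2, 1, 2, 2]
j→3 (data[3]=1≤1), i→2 (data[2]=2≥1); i<j, swap → [1, 1, 1, 2, 1, 2, 1, 2, 2]
j→2, i→3; i≥j, return j=2. data = [1, 1, 1, 2, 1, 2, 1, 2, 2]

2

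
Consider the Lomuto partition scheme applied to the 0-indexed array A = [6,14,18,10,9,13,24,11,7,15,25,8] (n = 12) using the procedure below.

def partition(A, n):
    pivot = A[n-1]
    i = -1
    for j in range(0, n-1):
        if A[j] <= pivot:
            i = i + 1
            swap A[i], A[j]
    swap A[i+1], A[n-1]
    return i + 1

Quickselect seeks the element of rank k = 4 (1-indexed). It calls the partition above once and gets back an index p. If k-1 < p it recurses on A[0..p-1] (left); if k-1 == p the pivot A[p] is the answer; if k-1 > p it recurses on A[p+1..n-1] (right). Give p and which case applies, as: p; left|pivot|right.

pivot = A[11] = 8; i = -1
j=0: A[0]=6 ≤ 8 → i=0, swap A[0],A[0] (no change) → [6,14,18,10,9,13,24,11,7,15,25,8]
j=1: A[1]=14 > 8 → no swap
j=2: A[2]=18 > 8 → no swap
j=3: A[3]=10 > 8 → no swap
j=4: A[4]=9 > 8 → no swap
j=5: A[5]=13 > 8 → no swap
j=6: A[6]=24 > 8 → no swap
j=7: A[7]=11 > 8 → no swap
j=8: A[8]=7 ≤ 8 → i=1, swap A[1],A[8] → [6,7,18,10,9,13,24,11,14,15,25,8]
j=9: A[9]=15 > 8 → no swap
j=10: A[10]=25 > 8 → no swap
final swap A[2],A[11] → [6,7,8,10,9,13,24,11,14,15,25,18]; return 2
p = 2; k-1 = 3 > 2 ⇒ right

2; right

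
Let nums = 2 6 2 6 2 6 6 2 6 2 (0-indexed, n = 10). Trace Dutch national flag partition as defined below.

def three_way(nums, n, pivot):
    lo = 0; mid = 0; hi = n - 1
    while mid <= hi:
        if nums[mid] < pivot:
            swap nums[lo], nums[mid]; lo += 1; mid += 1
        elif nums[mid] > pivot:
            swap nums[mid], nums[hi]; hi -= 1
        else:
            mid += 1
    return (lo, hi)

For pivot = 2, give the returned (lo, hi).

(0, 4)

pivot = 2; lo=0, mid=0, hi=9
nums[mid]=2=2: mid=1
nums[mid]=6>2: swap nums[1],nums[9]; hi=8 → 2 2 2 6 2 6 6 2 6 6
nums[mid]=2=2: mid=2
nums[mid]=2=2: mid=3
nums[mid]=6>2: swap nums[3],nums[8]; hi=7 → 2 2 2 6 2 6 6 2 6 6
nums[mid]=6>2: swap nums[3],nums[7]; hi=6 → 2 2 2 2 2 6 6 6 6 6
nums[mid]=2=2: mid=4
nums[mid]=2=2: mid=5
nums[mid]=6>2: swap nums[5],nums[6]; hi=5 → 2 2 2 2 2 6 6 6 6 6
nums[mid]=6>2: swap nums[5],nums[5]; hi=4 → 2 2 2 2 2 6 6 6 6 6
end: lo=0, hi=4; nums = 2 2 2 2 2 6 6 6 6 6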